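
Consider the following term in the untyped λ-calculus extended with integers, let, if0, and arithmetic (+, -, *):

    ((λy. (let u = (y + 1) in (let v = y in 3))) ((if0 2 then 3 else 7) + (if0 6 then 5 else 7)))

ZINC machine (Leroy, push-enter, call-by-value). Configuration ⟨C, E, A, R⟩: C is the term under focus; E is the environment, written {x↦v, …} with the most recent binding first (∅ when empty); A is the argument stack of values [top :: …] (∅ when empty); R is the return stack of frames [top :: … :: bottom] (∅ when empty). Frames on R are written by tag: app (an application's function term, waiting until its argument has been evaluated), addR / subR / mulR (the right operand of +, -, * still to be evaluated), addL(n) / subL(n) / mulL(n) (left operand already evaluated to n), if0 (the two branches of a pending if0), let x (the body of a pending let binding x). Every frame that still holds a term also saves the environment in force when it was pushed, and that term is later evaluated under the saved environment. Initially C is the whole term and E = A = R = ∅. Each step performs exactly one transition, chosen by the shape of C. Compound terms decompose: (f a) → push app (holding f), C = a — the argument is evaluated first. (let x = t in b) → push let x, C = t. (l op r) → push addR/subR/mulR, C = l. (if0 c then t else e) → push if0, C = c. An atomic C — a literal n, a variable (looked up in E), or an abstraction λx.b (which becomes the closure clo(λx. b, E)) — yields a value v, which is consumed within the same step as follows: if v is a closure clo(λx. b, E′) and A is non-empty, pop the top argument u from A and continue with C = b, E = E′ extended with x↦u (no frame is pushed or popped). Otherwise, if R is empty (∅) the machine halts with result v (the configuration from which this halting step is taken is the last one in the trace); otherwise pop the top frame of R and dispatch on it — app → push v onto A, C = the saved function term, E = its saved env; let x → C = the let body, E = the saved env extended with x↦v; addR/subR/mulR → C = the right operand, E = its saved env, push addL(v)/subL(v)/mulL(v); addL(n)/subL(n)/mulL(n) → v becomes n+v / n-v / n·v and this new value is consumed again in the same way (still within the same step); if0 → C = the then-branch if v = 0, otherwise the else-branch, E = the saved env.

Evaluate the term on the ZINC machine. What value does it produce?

0. <C=((λy. (let u = (y + 1) in (let v = y in 3))) ((if0 2 then 3 else 7) + (if0 6 then 5 else 7))), E=∅, A=∅, R=∅>
1. <C=((if0 2 then 3 else 7) + (if0 6 then 5 else 7)), E=∅, A=∅, R=[app]>
2. <C=(if0 2 then 3 else 7), E=∅, A=∅, R=[addR :: app]>
3. <C=2, E=∅, A=∅, R=[if0 :: addR :: app]>
4. <C=7, E=∅, A=∅, R=[addR :: app]>
5. <C=(if0 6 then 5 else 7), E=∅, A=∅, R=[addL(7) :: app]>
6. <C=6, E=∅, A=∅, R=[if0 :: addL(7) :: app]>
7. <C=7, E=∅, A=∅, R=[addL(7) :: app]>
8. <C=(λy. (let u = (y + 1) in (let v = y in 3))), E=∅, A=[14], R=∅>
9. <C=(let u = (y + 1) in (let v = y in 3)), E={y↦14}, A=∅, R=∅>
10. <C=(y + 1), E={y↦14}, A=∅, R=[let u]>
11. <C=y, E={y↦14}, A=∅, R=[addR :: let u]>
12. <C=1, E={y↦14}, A=∅, R=[addL(14) :: let u]>
13. <C=(let v = y in 3), E={u↦15, y↦14}, A=∅, R=∅>
14. <C=y, E={u↦15, y↦14}, A=∅, R=[let v]>
15. <C=3, E={v↦14, u↦15, y↦14}, A=∅, R=∅>
→ final value 3

Answer: 3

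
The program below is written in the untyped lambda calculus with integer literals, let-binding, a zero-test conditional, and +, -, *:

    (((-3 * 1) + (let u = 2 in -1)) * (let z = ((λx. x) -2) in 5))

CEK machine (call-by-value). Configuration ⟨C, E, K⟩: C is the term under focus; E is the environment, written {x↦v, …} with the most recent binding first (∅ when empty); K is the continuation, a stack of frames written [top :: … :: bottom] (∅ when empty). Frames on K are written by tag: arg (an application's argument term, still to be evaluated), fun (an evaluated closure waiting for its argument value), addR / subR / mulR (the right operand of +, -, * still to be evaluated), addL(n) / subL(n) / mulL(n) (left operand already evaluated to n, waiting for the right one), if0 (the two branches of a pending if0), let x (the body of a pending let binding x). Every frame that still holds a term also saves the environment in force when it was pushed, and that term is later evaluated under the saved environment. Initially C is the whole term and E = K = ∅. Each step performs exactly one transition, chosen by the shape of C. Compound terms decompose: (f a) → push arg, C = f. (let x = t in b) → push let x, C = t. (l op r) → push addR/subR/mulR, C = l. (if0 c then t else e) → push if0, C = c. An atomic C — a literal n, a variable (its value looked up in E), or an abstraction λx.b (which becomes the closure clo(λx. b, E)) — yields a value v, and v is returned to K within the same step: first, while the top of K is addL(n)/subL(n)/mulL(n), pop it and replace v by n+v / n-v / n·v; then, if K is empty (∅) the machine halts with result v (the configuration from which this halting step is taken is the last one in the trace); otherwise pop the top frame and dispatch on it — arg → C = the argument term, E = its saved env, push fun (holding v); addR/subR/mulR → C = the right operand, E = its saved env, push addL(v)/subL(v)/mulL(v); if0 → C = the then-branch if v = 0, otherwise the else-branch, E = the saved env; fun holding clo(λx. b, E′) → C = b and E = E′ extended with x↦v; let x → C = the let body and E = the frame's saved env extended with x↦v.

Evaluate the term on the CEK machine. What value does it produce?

t=0: [C=(((-3 * 1) + (let u = 2 in -1)) * (let z = ((λx. x) -2) in 5)) | E=∅ | K=∅]
t=1: [C=((-3 * 1) + (let u = 2 in -1)) | E=∅ | K=[mulR]]
t=2: [C=(-3 * 1) | E=∅ | K=[addR :: mulR]]
t=3: [C=-3 | E=∅ | K=[mulR :: addR :: mulR]]
t=4: [C=1 | E=∅ | K=[mulL(-3) :: addR :: mulR]]
t=5: [C=(let u = 2 in -1) | E=∅ | K=[addL(-3) :: mulR]]
t=6: [C=2 | E=∅ | K=[let u :: addL(-3) :: mulR]]
t=7: [C=-1 | E={u↦2} | K=[addL(-3) :: mulR]]
t=8: [C=(let z = ((λx. x) -2) in 5) | E=∅ | K=[mulL(-4)]]
t=9: [C=((λx. x) -2) | E=∅ | K=[let z :: mulL(-4)]]
t=10: [C=(λx. x) | E=∅ | K=[arg :: let z :: mulL(-4)]]
t=11: [C=-2 | E=∅ | K=[fun :: let z :: mulL(-4)]]
t=12: [C=x | E={x↦-2} | K=[let z :: mulL(-4)]]
t=13: [C=5 | E={z↦-2} | K=[mulL(-4)]]
→ final value -20

Answer: -20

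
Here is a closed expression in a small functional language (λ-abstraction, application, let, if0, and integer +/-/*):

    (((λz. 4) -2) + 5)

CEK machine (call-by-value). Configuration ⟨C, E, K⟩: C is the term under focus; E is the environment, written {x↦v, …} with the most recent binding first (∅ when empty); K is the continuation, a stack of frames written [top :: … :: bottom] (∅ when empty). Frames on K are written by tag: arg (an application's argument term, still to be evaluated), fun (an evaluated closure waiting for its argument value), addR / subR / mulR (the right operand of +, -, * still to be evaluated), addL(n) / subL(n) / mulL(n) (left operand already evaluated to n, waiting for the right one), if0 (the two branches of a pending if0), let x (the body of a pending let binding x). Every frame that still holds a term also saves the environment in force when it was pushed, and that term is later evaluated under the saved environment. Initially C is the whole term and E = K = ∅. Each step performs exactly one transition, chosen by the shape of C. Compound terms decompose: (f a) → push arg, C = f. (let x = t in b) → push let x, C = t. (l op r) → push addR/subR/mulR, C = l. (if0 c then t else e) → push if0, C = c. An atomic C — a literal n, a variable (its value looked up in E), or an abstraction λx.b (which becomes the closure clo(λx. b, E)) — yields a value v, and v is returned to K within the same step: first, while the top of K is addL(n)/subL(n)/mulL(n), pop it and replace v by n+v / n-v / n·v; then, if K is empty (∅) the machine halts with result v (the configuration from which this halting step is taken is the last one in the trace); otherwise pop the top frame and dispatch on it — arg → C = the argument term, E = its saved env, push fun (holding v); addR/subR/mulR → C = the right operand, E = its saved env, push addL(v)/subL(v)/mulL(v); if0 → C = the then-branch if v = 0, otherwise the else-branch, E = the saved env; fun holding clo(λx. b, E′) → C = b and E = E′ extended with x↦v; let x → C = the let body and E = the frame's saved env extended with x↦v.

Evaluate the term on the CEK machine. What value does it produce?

t=0: <C=(((λz. 4) -2) + 5), E=∅, K=∅>
t=1: <C=((λz. 4) -2), E=∅, K=[addR]>
t=2: <C=(λz. 4), E=∅, K=[arg :: addR]>
t=3: <C=-2, E=∅, K=[fun :: addR]>
t=4: <C=4, E={z↦-2}, K=[addR]>
t=5: <C=5, E=∅, K=[addL(4)]>
→ final value 9

Answer: 9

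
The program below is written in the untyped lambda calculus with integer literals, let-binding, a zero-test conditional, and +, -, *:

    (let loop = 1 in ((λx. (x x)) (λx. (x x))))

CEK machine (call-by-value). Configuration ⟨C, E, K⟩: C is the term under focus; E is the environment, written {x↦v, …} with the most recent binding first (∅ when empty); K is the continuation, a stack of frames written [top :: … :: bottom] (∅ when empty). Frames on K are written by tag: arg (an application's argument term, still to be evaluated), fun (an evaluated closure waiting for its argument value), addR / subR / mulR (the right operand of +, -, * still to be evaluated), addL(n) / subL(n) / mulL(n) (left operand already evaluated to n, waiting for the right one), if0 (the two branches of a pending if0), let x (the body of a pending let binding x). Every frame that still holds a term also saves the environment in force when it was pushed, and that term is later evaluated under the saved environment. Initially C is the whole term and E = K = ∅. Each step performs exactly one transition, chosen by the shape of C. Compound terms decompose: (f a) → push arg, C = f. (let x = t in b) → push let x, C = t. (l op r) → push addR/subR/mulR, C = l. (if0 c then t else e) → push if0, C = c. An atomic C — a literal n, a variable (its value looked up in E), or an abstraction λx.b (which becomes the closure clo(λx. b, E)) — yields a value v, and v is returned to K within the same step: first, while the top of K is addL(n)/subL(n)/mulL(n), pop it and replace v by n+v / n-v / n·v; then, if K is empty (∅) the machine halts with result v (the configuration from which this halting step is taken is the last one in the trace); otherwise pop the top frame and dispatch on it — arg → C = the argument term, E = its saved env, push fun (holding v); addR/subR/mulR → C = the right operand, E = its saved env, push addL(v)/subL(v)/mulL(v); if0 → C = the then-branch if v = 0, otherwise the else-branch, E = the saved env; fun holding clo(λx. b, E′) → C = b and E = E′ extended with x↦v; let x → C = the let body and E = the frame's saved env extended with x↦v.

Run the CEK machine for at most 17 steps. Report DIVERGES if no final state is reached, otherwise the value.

Answer: DIVERGES (no final state within 17 steps)

Derivation:
[0] ⟨C=(let loop = 1 in ((λx. (x x)) (λx. (x x)))); E=∅; K=∅⟩
[1] ⟨C=1; E=∅; K=[let loop]⟩
[2] ⟨C=((λx. (x x)) (λx. (x x))); E={loop↦1}; K=∅⟩
[3] ⟨C=(λx. (x x)); E={loop↦1}; K=[arg]⟩
[4] ⟨C=(λx. (x x)); E={loop↦1}; K=[fun]⟩
[5] ⟨C=(x x); E={x↦clo(λx. (x x), {loop↦1}), loop↦1}; K=∅⟩
[6] ⟨C=x; E={x↦clo(λx. (x x), {loop↦1}), loop↦1}; K=[arg]⟩
[7] ⟨C=x; E={x↦clo(λx. (x x), {loop↦1}), loop↦1}; K=[fun]⟩
… configuration repeats with period 3 (steps 5–7 recur indefinitely) …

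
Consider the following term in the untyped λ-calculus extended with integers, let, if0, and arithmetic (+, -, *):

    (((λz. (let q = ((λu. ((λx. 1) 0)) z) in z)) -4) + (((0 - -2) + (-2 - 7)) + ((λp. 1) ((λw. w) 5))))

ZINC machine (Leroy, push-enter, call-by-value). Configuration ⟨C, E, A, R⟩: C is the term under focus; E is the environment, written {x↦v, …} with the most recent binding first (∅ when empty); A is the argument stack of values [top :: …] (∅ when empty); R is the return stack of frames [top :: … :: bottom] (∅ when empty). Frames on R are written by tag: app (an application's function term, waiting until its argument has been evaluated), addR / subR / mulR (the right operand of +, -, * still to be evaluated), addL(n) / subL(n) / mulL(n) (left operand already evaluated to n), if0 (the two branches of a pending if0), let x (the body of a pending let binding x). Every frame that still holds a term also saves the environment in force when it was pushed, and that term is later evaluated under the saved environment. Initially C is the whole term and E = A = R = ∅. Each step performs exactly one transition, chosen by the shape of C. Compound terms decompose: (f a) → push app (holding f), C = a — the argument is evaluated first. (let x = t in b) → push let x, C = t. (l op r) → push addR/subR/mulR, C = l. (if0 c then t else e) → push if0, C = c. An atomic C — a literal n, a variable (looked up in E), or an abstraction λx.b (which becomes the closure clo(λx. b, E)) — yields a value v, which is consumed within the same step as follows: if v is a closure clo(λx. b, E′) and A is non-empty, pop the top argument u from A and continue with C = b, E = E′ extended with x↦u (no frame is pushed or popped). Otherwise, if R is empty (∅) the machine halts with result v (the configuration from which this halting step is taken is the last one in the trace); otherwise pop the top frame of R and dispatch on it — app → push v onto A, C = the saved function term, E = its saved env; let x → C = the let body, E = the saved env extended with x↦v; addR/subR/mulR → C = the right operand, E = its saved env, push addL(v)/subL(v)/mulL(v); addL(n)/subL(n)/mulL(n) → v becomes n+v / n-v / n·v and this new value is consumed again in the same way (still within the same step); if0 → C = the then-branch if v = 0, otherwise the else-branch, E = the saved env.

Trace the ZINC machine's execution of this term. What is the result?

t=0: <C=(((λz. (let q = ((λu. ((λx. 1) 0)) z) in z)) -4) + (((0 - -2) + (-2 - 7)) + ((λp. 1) ((λw. w) 5)))), E=∅, A=∅, R=∅>
t=1: <C=((λz. (let q = ((λu. ((λx. 1) 0)) z) in z)) -4), E=∅, A=∅, R=[addR]>
t=2: <C=-4, E=∅, A=∅, R=[app :: addR]>
t=3: <C=(λz. (let q = ((λu. ((λx. 1) 0)) z) in z)), E=∅, A=[-4], R=[addR]>
t=4: <C=(let q = ((λu. ((λx. 1) 0)) z) in z), E={z↦-4}, A=∅, R=[addR]>
t=5: <C=((λu. ((λx. 1) 0)) z), E={z↦-4}, A=∅, R=[let q :: addR]>
t=6: <C=z, E={z↦-4}, A=∅, R=[app :: let q :: addR]>
t=7: <C=(λu. ((λx. 1) 0)), E={z↦-4}, A=[-4], R=[let q :: addR]>
t=8: <C=((λx. 1) 0), E={u↦-4, z↦-4}, A=∅, R=[let q :: addR]>
t=9: <C=0, E={u↦-4, z↦-4}, A=∅, R=[app :: let q :: addR]>
t=10: <C=(λx. 1), E={u↦-4, z↦-4}, A=[0], R=[let q :: addR]>
t=11: <C=1, E={x↦0, u↦-4, z↦-4}, A=∅, R=[let q :: addR]>
t=12: <C=z, E={q↦1, z↦-4}, A=∅, R=[addR]>
t=13: <C=(((0 - -2) + (-2 - 7)) + ((λp. 1) ((λw. w) 5))), E=∅, A=∅, R=[addL(-4)]>
t=14: <C=((0 - -2) + (-2 - 7)), E=∅, A=∅, R=[addR :: addL(-4)]>
t=15: <C=(0 - -2), E=∅, A=∅, R=[addR :: addR :: addL(-4)]>
t=16: <C=0, E=∅, A=∅, R=[subR :: addR :: addR :: addL(-4)]>
t=17: <C=-2, E=∅, A=∅, R=[subL(0) :: addR :: addR :: addL(-4)]>
t=18: <C=(-2 - 7), E=∅, A=∅, R=[addL(2) :: addR :: addL(-4)]>
t=19: <C=-2, E=∅, A=∅, R=[subR :: addL(2) :: addR :: addL(-4)]>
t=20: <C=7, E=∅, A=∅, R=[subL(-2) :: addL(2) :: addR :: addL(-4)]>
t=21: <C=((λp. 1) ((λw. w) 5)), E=∅, A=∅, R=[addL(-7) :: addL(-4)]>
t=22: <C=((λw. w) 5), E=∅, A=∅, R=[app :: addL(-7) :: addL(-4)]>
t=23: <C=5, E=∅, A=∅, R=[app :: app :: addL(-7) :: addL(-4)]>
t=24: <C=(λw. w), E=∅, A=[5], R=[app :: addL(-7) :: addL(-4)]>
t=25: <C=w, E={w↦5}, A=∅, R=[app :: addL(-7) :: addL(-4)]>
t=26: <C=(λp. 1), E=∅, A=[5], R=[addL(-7) :: addL(-4)]>
t=27: <C=1, E={p↦5}, A=∅, R=[addL(-7) :: addL(-4)]>
→ final value -10

Answer: -10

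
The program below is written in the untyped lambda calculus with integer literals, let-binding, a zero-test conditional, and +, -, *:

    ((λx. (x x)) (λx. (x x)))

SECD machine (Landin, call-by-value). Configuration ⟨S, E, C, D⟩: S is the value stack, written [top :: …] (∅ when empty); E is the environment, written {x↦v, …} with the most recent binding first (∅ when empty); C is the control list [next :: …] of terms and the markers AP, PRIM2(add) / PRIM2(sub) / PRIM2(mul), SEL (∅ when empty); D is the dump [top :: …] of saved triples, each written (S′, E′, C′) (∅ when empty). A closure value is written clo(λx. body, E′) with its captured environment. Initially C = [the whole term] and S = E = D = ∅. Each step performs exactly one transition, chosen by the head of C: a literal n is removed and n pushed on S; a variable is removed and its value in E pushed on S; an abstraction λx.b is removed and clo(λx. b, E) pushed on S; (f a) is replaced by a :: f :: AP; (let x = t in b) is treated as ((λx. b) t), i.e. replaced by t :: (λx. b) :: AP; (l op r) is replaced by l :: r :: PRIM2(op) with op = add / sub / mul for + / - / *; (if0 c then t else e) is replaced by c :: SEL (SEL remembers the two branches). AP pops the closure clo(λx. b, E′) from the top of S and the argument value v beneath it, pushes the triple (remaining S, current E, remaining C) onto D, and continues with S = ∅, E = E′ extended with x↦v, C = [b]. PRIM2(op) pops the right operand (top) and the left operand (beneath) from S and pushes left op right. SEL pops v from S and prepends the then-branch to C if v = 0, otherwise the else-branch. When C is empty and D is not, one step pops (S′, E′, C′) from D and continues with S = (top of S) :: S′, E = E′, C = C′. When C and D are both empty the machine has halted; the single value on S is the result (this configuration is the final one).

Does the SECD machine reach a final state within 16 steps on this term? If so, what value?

step 0: ⟨S=∅; E=∅; C=[((λx. (x x)) (λx. (x x)))]; D=∅⟩
step 1: ⟨S=∅; E=∅; C=[(λx. (x x)) :: (λx. (x x)) :: AP]; D=∅⟩
step 2: ⟨S=[clo(λx. (x x), ∅)]; E=∅; C=[(λx. (x x)) :: AP]; D=∅⟩
step 3: ⟨S=[clo(λx. (x x), ∅) :: clo(λx. (x x), ∅)]; E=∅; C=[AP]; D=∅⟩
step 4: ⟨S=∅; E={x↦clo(λx. (x x), ∅)}; C=[(x x)]; D=[(∅, ∅, ∅)]⟩
step 5: ⟨S=∅; E={x↦clo(λx. (x x), ∅)}; C=[x :: x :: AP]; D=[(∅, ∅, ∅)]⟩
step 6: ⟨S=[clo(λx. (x x), ∅)]; E={x↦clo(λx. (x x), ∅)}; C=[x :: AP]; D=[(∅, ∅, ∅)]⟩
step 7: ⟨S=[clo(λx. (x x), ∅) :: clo(λx. (x x), ∅)]; E={x↦clo(λx. (x x), ∅)}; C=[AP]; D=[(∅, ∅, ∅)]⟩
step 8: ⟨S=∅; E={x↦clo(λx. (x x), ∅)}; C=[(x x)]; D=[(∅, {x↦clo(λx. (x x), ∅)}, ∅) :: (∅, ∅, ∅)]⟩
step 9: ⟨S=∅; E={x↦clo(λx. (x x), ∅)}; C=[x :: x :: AP]; D=[(∅, {x↦clo(λx. (x x), ∅)}, ∅) :: (∅, ∅, ∅)]⟩
step 10: ⟨S=[clo(λx. (x x), ∅)]; E={x↦clo(λx. (x x), ∅)}; C=[x :: AP]; D=[(∅, {x↦clo(λx. (x x), ∅)}, ∅) :: (∅, ∅, ∅)]⟩
step 11: ⟨S=[clo(λx. (x x), ∅) :: clo(λx. (x x), ∅)]; E={x↦clo(λx. (x x), ∅)}; C=[AP]; D=[(∅, {x↦clo(λx. (x x), ∅)}, ∅) :: (∅, ∅, ∅)]⟩
step 12: ⟨S=∅; E={x↦clo(λx. (x x), ∅)}; C=[(x x)]; D=[(∅, {x↦clo(λx. (x x), ∅)}, ∅) :: (∅, {x↦clo(λx. (x x), ∅)}, ∅) :: (∅, ∅, ∅)]⟩
step 13: ⟨S=∅; E={x↦clo(λx. (x x), ∅)}; C=[x :: x :: AP]; D=[(∅, {x↦clo(λx. (x x), ∅)}, ∅) :: (∅, {x↦clo(λx. (x x), ∅)}, ∅) :: (∅, ∅, ∅)]⟩
step 14: ⟨S=[clo(λx. (x x), ∅)]; E={x↦clo(λx. (x x), ∅)}; C=[x :: AP]; D=[(∅, {x↦clo(λx. (x x), ∅)}, ∅) :: (∅, {x↦clo(λx. (x x), ∅)}, ∅) :: (∅, ∅, ∅)]⟩
step 15: ⟨S=[clo(λx. (x x), ∅) :: clo(λx. (x x), ∅)]; E={x↦clo(λx. (x x), ∅)}; C=[AP]; D=[(∅, {x↦clo(λx. (x x), ∅)}, ∅) :: (∅, {x↦clo(λx. (x x), ∅)}, ∅) :: (∅, ∅, ∅)]⟩
step 16: ⟨S=∅; E={x↦clo(λx. (x x), ∅)}; C=[(x x)]; D=[(∅, {x↦clo(λx. (x x), ∅)}, ∅) :: (∅, {x↦clo(λx. (x x), ∅)}, ∅) :: (∅, {x↦clo(λx. (x x), ∅)}, ∅) :: (∅, ∅, ∅)]⟩
→ 16 transitions taken and the configuration is still not final: no result within 16 steps

Answer: DIVERGES (no final state within 16 steps)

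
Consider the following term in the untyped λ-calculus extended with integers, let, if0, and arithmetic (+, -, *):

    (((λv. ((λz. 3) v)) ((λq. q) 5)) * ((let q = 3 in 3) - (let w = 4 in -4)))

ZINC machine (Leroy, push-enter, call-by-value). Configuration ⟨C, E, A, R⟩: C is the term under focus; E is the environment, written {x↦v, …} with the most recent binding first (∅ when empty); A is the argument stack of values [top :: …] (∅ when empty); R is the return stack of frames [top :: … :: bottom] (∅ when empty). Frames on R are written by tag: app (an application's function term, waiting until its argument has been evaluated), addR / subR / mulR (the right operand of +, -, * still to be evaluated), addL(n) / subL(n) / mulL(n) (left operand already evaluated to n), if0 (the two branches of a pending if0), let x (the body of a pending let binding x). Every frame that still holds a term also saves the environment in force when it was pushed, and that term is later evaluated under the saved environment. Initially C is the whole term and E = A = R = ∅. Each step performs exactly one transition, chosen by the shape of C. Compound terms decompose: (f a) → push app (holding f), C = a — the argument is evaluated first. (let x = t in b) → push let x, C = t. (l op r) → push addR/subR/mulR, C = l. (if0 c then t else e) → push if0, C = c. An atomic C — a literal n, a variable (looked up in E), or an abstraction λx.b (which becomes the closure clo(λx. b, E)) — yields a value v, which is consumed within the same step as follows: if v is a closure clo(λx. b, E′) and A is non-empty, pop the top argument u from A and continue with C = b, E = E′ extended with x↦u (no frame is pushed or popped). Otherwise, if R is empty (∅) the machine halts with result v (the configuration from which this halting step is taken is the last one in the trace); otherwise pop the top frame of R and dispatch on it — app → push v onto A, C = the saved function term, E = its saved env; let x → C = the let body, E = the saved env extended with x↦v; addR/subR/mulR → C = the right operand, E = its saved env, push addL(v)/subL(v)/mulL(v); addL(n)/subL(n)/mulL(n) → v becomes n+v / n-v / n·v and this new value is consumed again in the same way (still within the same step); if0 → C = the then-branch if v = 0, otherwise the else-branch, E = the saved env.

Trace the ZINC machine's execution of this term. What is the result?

[0] [C=(((λv. ((λz. 3) v)) ((λq. q) 5)) * ((let q = 3 in 3) - (let w = 4 in -4))) | E=∅ | A=∅ | R=∅]
[1] [C=((λv. ((λz. 3) v)) ((λq. q) 5)) | E=∅ | A=∅ | R=[mulR]]
[2] [C=((λq. q) 5) | E=∅ | A=∅ | R=[app :: mulR]]
[3] [C=5 | E=∅ | A=∅ | R=[app :: app :: mulR]]
[4] [C=(λq. q) | E=∅ | A=[5] | R=[app :: mulR]]
[5] [C=q | E={q↦5} | A=∅ | R=[app :: mulR]]
[6] [C=(λv. ((λz. 3) v)) | E=∅ | A=[5] | R=[mulR]]
[7] [C=((λz. 3) v) | E={v↦5} | A=∅ | R=[mulR]]
[8] [C=v | E={v↦5} | A=∅ | R=[app :: mulR]]
[9] [C=(λz. 3) | E={v↦5} | A=[5] | R=[mulR]]
[10] [C=3 | E={z↦5, v↦5} | A=∅ | R=[mulR]]
[11] [C=((let q = 3 in 3) - (let w = 4 in -4)) | E=∅ | A=∅ | R=[mulL(3)]]
[12] [C=(let q = 3 in 3) | E=∅ | A=∅ | R=[subR :: mulL(3)]]
[13] [C=3 | E=∅ | A=∅ | R=[let q :: subR :: mulL(3)]]
[14] [C=3 | E={q↦3} | A=∅ | R=[subR :: mulL(3)]]
[15] [C=(let w = 4 in -4) | E=∅ | A=∅ | R=[subL(3) :: mulL(3)]]
[16] [C=4 | E=∅ | A=∅ | R=[let w :: subL(3) :: mulL(3)]]
[17] [C=-4 | E={w↦4} | A=∅ | R=[subL(3) :: mulL(3)]]
→ final value 21

Answer: 21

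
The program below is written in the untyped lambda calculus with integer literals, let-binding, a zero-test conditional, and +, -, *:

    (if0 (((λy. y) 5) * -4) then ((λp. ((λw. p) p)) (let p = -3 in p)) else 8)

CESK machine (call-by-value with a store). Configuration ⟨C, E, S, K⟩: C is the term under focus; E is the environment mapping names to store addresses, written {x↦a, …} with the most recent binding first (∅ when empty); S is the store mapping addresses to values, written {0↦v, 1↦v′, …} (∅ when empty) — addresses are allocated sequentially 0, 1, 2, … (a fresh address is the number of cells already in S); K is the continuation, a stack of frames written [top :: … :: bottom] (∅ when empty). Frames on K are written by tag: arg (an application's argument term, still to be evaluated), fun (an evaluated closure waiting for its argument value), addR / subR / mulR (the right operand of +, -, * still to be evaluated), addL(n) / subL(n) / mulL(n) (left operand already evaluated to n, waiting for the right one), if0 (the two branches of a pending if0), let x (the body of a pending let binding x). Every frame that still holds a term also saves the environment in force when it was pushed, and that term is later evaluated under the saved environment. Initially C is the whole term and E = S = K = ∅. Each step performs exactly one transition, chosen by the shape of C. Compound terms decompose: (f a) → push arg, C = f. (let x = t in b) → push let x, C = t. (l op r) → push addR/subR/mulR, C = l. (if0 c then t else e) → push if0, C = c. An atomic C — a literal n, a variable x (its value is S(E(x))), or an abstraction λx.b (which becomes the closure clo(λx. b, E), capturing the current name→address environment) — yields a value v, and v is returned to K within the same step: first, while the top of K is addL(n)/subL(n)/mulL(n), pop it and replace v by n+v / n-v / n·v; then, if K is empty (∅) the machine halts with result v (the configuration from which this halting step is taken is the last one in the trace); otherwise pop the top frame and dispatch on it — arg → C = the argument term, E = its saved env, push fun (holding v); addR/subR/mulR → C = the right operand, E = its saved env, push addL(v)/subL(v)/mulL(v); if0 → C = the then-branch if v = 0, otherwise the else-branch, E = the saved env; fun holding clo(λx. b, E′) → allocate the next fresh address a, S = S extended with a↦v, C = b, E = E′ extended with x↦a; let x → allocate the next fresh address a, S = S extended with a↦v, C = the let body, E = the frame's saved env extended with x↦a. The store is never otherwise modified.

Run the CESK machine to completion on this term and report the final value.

Answer: 8

Execution trace:
[0] <C=(if0 (((λy. y) 5) * -4) then ((λp. ((λw. p) p)) (let p = -3 in p)) else 8), E=∅, S=∅, K=∅>
[1] <C=(((λy. y) 5) * -4), E=∅, S=∅, K=[if0]>
[2] <C=((λy. y) 5), E=∅, S=∅, K=[mulR :: if0]>
[3] <C=(λy. y), E=∅, S=∅, K=[arg :: mulR :: if0]>
[4] <C=5, E=∅, S=∅, K=[fun :: mulR :: if0]>
[5] <C=y, E={y↦0}, S={0↦5}, K=[mulR :: if0]>
[6] <C=-4, E=∅, S={0↦5}, K=[mulL(5) :: if0]>
[7] <C=8, E=∅, S={0↦5}, K=∅>
→ final value 8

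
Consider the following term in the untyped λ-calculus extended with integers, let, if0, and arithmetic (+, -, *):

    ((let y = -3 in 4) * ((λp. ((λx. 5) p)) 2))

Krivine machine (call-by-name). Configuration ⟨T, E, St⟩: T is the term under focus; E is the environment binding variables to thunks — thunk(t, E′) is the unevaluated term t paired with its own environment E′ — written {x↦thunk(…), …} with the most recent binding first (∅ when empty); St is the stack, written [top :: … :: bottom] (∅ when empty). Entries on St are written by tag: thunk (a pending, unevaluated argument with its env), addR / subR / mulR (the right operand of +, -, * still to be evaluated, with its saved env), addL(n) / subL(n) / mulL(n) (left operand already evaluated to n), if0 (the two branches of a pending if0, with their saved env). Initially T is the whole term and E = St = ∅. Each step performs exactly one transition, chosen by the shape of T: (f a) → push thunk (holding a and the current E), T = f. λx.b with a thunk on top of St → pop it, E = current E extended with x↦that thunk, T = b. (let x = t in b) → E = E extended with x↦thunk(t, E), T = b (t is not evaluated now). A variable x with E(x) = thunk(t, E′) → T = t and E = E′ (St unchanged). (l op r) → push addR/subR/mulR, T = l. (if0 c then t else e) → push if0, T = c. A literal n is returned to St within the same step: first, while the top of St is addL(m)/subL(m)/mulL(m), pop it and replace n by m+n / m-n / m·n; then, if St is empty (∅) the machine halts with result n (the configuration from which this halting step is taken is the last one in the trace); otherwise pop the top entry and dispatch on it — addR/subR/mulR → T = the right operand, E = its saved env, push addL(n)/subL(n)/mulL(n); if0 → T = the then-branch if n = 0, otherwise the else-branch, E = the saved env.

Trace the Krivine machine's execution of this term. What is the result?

Answer: 20

Execution trace:
step 0: [T=((let y = -3 in 4) * ((λp. ((λx. 5) p)) 2)) | E=∅ | St=∅]
step 1: [T=(let y = -3 in 4) | E=∅ | St=[mulR]]
step 2: [T=4 | E={y↦thunk(-3, ∅)} | St=[mulR]]
step 3: [T=((λp. ((λx. 5) p)) 2) | E=∅ | St=[mulL(4)]]
step 4: [T=(λp. ((λx. 5) p)) | E=∅ | St=[thunk :: mulL(4)]]
step 5: [T=((λx. 5) p) | E={p↦thunk(2, ∅)} | St=[mulL(4)]]
step 6: [T=(λx. 5) | E={p↦thunk(2, ∅)} | St=[thunk :: mulL(4)]]
step 7: [T=5 | E={x↦thunk(p, {p↦thunk(2, ∅)}), p↦thunk(2, ∅)} | St=[mulL(4)]]
→ final value 20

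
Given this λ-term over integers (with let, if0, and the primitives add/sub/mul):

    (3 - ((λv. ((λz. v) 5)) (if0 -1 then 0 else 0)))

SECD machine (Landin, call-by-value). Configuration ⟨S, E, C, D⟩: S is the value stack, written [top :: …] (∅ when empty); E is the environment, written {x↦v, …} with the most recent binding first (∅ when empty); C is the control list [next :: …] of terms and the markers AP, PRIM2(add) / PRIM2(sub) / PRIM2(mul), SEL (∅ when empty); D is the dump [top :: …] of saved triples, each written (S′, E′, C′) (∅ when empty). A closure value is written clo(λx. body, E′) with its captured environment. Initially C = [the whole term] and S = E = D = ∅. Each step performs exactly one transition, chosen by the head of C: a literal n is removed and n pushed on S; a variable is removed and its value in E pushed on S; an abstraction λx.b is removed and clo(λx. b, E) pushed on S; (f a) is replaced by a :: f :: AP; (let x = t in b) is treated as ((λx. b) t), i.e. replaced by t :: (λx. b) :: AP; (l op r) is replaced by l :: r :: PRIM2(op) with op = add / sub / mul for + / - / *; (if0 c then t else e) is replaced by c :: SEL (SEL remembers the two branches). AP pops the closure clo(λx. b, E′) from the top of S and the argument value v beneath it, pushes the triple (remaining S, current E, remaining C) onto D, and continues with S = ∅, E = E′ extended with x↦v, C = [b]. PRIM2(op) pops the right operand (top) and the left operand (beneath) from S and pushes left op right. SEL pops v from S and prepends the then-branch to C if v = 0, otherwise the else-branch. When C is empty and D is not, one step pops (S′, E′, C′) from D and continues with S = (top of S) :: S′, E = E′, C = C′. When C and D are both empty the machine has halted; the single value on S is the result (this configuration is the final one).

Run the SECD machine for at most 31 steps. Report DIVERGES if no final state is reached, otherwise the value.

0. ⟨S=∅; E=∅; C=[(3 - ((λv. ((λz. v) 5)) (if0 -1 then 0 else 0)))]; D=∅⟩
1. ⟨S=∅; E=∅; C=[3 :: ((λv. ((λz. v) 5)) (if0 -1 then 0 else 0)) :: PRIM2(sub)]; D=∅⟩
2. ⟨S=[3]; E=∅; C=[((λv. ((λz. v) 5)) (if0 -1 then 0 else 0)) :: PRIM2(sub)]; D=∅⟩
3. ⟨S=[3]; E=∅; C=[(if0 -1 then 0 else 0) :: (λv. ((λz. v) 5)) :: AP :: PRIM2(sub)]; D=∅⟩
4. ⟨S=[3]; E=∅; C=[-1 :: SEL :: (λv. ((λz. v) 5)) :: AP :: PRIM2(sub)]; D=∅⟩
5. ⟨S=[-1 :: 3]; E=∅; C=[SEL :: (λv. ((λz. v) 5)) :: AP :: PRIM2(sub)]; D=∅⟩
6. ⟨S=[3]; E=∅; C=[0 :: (λv. ((λz. v) 5)) :: AP :: PRIM2(sub)]; D=∅⟩
7. ⟨S=[0 :: 3]; E=∅; C=[(λv. ((λz. v) 5)) :: AP :: PRIM2(sub)]; D=∅⟩
8. ⟨S=[clo(λv. ((λz. v) 5), ∅) :: 0 :: 3]; E=∅; C=[AP :: PRIM2(sub)]; D=∅⟩
9. ⟨S=∅; E={v↦0}; C=[((λz. v) 5)]; D=[([3], ∅, [PRIM2(sub)])]⟩
10. ⟨S=∅; E={v↦0}; C=[5 :: (λz. v) :: AP]; D=[([3], ∅, [PRIM2(sub)])]⟩
11. ⟨S=[5]; E={v↦0}; C=[(λz. v) :: AP]; D=[([3], ∅, [PRIM2(sub)])]⟩
12. ⟨S=[clo(λz. v, {v↦0}) :: 5]; E={v↦0}; C=[AP]; D=[([3], ∅, [PRIM2(sub)])]⟩
13. ⟨S=∅; E={z↦5, v↦0}; C=[v]; D=[(∅, {v↦0}, ∅) :: ([3], ∅, [PRIM2(sub)])]⟩
14. ⟨S=[0]; E={z↦5, v↦0}; C=∅; D=[(∅, {v↦0}, ∅) :: ([3], ∅, [PRIM2(sub)])]⟩
15. ⟨S=[0]; E={v↦0}; C=∅; D=[([3], ∅, [PRIM2(sub)])]⟩
16. ⟨S=[0 :: 3]; E=∅; C=[PRIM2(sub)]; D=∅⟩
17. ⟨S=[3]; E=∅; C=∅; D=∅⟩
→ final value 3

Answer: 3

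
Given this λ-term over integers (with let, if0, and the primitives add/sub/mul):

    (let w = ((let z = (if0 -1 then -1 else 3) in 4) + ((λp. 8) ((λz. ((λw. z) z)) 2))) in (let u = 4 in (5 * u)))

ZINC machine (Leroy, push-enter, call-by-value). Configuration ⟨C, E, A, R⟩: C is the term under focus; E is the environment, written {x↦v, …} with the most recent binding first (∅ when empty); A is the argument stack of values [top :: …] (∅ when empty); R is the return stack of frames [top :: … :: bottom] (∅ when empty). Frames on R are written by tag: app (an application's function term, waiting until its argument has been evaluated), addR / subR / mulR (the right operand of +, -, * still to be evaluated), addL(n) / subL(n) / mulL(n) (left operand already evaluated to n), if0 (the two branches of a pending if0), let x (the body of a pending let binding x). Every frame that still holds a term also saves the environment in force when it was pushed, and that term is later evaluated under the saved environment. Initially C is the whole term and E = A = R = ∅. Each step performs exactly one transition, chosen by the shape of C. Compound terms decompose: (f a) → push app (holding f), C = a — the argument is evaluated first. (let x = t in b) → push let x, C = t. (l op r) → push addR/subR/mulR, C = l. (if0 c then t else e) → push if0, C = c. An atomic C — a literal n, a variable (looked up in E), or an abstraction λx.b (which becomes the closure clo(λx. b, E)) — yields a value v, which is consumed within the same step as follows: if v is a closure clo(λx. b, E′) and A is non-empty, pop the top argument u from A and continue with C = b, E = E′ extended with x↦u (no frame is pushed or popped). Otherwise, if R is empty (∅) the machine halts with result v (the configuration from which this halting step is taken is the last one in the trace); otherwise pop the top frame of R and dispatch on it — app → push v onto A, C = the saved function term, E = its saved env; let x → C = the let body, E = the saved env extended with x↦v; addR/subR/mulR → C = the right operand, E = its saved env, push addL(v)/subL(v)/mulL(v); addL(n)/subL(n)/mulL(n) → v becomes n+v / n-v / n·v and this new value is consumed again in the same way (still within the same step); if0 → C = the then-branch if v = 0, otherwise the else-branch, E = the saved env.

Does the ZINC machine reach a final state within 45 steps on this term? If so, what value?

[0] [C=(let w = ((let z = (if0 -1 then -1 else 3) in 4) + ((λp. 8) ((λz. ((λw. z) z)) 2))) in (let u = 4 in (5 * u))) | E=∅ | A=∅ | R=∅]
[1] [C=((let z = (if0 -1 then -1 else 3) in 4) + ((λp. 8) ((λz. ((λw. z) z)) 2))) | E=∅ | A=∅ | R=[let w]]
[2] [C=(let z = (if0 -1 then -1 else 3) in 4) | E=∅ | A=∅ | R=[addR :: let w]]
[3] [C=(if0 -1 then -1 else 3) | E=∅ | A=∅ | R=[let z :: addR :: let w]]
[4] [C=-1 | E=∅ | A=∅ | R=[if0 :: let z :: addR :: let w]]
[5] [C=3 | E=∅ | A=∅ | R=[let z :: addR :: let w]]
[6] [C=4 | E={z↦3} | A=∅ | R=[addR :: let w]]
[7] [C=((λp. 8) ((λz. ((λw. z) z)) 2)) | E=∅ | A=∅ | R=[addL(4) :: let w]]
[8] [C=((λz. ((λw. z) z)) 2) | E=∅ | A=∅ | R=[app :: addL(4) :: let w]]
[9] [C=2 | E=∅ | A=∅ | R=[app :: app :: addL(4) :: let w]]
[10] [C=(λz. ((λw. z) z)) | E=∅ | A=[2] | R=[app :: addL(4) :: let w]]
[11] [C=((λw. z) z) | E={z↦2} | A=∅ | R=[app :: addL(4) :: let w]]
[12] [C=z | E={z↦2} | A=∅ | R=[app :: app :: addL(4) :: let w]]
[13] [C=(λw. z) | E={z↦2} | A=[2] | R=[app :: addL(4) :: let w]]
[14] [C=z | E={w↦2, z↦2} | A=∅ | R=[app :: addL(4) :: let w]]
[15] [C=(λp. 8) | E=∅ | A=[2] | R=[addL(4) :: let w]]
[16] [C=8 | E={p↦2} | A=∅ | R=[addL(4) :: let w]]
[17] [C=(let u = 4 in (5 * u)) | E={w↦12} | A=∅ | R=∅]
[18] [C=4 | E={w↦12} | A=∅ | R=[let u]]
[19] [C=(5 * u) | E={u↦4, w↦12} | A=∅ | R=∅]
[20] [C=5 | E={u↦4, w↦12} | A=∅ | R=[mulR]]
[21] [C=u | E={u↦4, w↦12} | A=∅ | R=[mulL(5)]]
→ final value 20

Answer: 20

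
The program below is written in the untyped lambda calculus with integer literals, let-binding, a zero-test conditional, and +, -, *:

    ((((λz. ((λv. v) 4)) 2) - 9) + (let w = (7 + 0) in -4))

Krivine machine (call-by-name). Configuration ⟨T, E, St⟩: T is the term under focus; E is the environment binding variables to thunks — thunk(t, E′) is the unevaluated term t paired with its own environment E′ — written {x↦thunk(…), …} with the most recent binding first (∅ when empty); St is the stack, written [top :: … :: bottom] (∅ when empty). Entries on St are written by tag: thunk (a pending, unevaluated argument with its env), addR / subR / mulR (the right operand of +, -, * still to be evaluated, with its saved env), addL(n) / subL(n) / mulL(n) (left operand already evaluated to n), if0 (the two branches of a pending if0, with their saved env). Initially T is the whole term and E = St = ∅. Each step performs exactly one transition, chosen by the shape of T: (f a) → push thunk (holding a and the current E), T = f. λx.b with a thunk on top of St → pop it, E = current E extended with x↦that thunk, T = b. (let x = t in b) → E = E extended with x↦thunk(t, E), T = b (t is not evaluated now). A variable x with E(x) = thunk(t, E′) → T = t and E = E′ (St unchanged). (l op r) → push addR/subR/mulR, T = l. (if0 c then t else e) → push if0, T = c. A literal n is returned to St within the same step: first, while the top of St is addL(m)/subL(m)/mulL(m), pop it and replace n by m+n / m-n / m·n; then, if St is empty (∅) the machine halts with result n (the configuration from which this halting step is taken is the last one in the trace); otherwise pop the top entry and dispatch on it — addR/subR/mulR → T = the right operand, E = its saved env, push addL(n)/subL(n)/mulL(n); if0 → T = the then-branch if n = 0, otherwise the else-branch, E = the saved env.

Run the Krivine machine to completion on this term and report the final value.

Answer: -9

Execution trace:
step 0: <T=((((λz. ((λv. v) 4)) 2) - 9) + (let w = (7 + 0) in -4)), E=∅, St=∅>
step 1: <T=(((λz. ((λv. v) 4)) 2) - 9), E=∅, St=[addR]>
step 2: <T=((λz. ((λv. v) 4)) 2), E=∅, St=[subR :: addR]>
step 3: <T=(λz. ((λv. v) 4)), E=∅, St=[thunk :: subR :: addR]>
step 4: <T=((λv. v) 4), E={z↦thunk(2, ∅)}, St=[subR :: addR]>
step 5: <T=(λv. v), E={z↦thunk(2, ∅)}, St=[thunk :: subR :: addR]>
step 6: <T=v, E={v↦thunk(4, {z↦thunk(2, ∅)}), z↦thunk(2, ∅)}, St=[subR :: addR]>
step 7: <T=4, E={z↦thunk(2, ∅)}, St=[subR :: addR]>
step 8: <T=9, E=∅, St=[subL(4) :: addR]>
step 9: <T=(let w = (7 + 0) in -4), E=∅, St=[addL(-5)]>
step 10: <T=-4, E={w↦thunk((7 + 0), ∅)}, St=[addL(-5)]>
→ final value -9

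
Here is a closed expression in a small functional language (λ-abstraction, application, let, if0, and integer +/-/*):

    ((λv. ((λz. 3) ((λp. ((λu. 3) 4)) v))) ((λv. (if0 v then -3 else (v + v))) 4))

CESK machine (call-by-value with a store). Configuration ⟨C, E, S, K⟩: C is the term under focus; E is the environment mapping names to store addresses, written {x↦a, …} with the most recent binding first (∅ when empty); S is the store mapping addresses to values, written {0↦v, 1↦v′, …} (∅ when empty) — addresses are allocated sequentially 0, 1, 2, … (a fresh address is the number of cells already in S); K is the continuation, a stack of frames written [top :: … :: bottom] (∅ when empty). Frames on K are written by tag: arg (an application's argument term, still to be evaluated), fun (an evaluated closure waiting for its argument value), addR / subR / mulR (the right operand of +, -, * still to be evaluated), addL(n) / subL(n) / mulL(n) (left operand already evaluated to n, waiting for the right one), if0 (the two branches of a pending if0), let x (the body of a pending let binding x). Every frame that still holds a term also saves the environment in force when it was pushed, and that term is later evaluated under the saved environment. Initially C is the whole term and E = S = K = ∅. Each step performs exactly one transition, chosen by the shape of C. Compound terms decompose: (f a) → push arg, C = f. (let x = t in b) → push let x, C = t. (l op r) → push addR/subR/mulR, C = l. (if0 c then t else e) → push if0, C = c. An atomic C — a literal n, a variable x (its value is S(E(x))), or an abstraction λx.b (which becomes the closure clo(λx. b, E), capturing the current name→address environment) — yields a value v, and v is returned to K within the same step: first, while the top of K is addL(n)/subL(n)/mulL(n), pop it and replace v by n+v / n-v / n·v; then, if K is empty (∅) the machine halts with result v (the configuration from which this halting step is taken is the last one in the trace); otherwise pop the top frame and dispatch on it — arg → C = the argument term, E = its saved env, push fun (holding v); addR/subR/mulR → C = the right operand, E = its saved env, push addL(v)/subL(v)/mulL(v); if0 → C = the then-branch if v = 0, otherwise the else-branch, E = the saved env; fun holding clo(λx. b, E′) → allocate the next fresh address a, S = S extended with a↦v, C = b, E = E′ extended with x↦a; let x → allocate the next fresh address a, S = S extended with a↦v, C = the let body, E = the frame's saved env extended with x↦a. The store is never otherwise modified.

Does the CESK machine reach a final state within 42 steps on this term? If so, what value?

Answer: 3

Machine steps:
t=0: <C=((λv. ((λz. 3) ((λp. ((λu. 3) 4)) v))) ((λv. (if0 v then -3 else (v + v))) 4)), E=∅, S=∅, K=∅>
t=1: <C=(λv. ((λz. 3) ((λp. ((λu. 3) 4)) v))), E=∅, S=∅, K=[arg]>
t=2: <C=((λv. (if0 v then -3 else (v + v))) 4), E=∅, S=∅, K=[fun]>
t=3: <C=(λv. (if0 v then -3 else (v + v))), E=∅, S=∅, K=[arg :: fun]>
t=4: <C=4, E=∅, S=∅, K=[fun :: fun]>
t=5: <C=(if0 v then -3 else (v + v)), E={v↦0}, S={0↦4}, K=[fun]>
t=6: <C=v, E={v↦0}, S={0↦4}, K=[if0 :: fun]>
t=7: <C=(v + v), E={v↦0}, S={0↦4}, K=[fun]>
t=8: <C=v, E={v↦0}, S={0↦4}, K=[addR :: fun]>
t=9: <C=v, E={v↦0}, S={0↦4}, K=[addL(4) :: fun]>
t=10: <C=((λz. 3) ((λp. ((λu. 3) 4)) v)), E={v↦1}, S={0↦4, 1↦8}, K=∅>
t=11: <C=(λz. 3), E={v↦1}, S={0↦4, 1↦8}, K=[arg]>
t=12: <C=((λp. ((λu. 3) 4)) v), E={v↦1}, S={0↦4, 1↦8}, K=[fun]>
t=13: <C=(λp. ((λu. 3) 4)), E={v↦1}, S={0↦4, 1↦8}, K=[arg :: fun]>
t=14: <C=v, E={v↦1}, S={0↦4, 1↦8}, K=[fun :: fun]>
t=15: <C=((λu. 3) 4), E={p↦2, v↦1}, S={0↦4, 1↦8, 2↦8}, K=[fun]>
t=16: <C=(λu. 3), E={p↦2, v↦1}, S={0↦4, 1↦8, 2↦8}, K=[arg :: fun]>
t=17: <C=4, E={p↦2, v↦1}, S={0↦4, 1↦8, 2↦8}, K=[fun :: fun]>
t=18: <C=3, E={u↦3, p↦2, v↦1}, S={0↦4, 1↦8, 2↦8, 3↦4}, K=[fun]>
t=19: <C=3, E={z↦4, v↦1}, S={0↦4, 1↦8, 2↦8, 3↦4, 4↦3}, K=∅>
→ final value 3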